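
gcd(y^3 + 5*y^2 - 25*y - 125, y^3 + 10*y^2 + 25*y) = y^2 + 10*y + 25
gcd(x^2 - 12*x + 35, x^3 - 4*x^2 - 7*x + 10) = x - 5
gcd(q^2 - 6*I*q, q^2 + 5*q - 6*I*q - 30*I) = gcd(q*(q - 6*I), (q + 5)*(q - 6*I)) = q - 6*I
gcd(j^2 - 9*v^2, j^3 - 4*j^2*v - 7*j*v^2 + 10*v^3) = 1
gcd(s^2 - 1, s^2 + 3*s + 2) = s + 1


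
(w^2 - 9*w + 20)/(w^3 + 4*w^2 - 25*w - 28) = (w - 5)/(w^2 + 8*w + 7)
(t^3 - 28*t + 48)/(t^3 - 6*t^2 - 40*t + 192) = (t - 2)/(t - 8)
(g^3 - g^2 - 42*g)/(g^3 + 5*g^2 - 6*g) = (g - 7)/(g - 1)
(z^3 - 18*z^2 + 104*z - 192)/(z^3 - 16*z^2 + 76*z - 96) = (z - 4)/(z - 2)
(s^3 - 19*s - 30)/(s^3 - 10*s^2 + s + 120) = (s + 2)/(s - 8)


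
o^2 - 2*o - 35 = (o - 7)*(o + 5)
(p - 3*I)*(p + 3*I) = p^2 + 9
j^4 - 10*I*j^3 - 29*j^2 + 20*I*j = j*(j - 5*I)*(j - 4*I)*(j - I)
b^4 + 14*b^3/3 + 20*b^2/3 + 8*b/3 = b*(b + 2/3)*(b + 2)^2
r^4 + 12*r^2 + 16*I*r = r*(r - 4*I)*(r + 2*I)^2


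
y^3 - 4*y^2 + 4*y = y*(y - 2)^2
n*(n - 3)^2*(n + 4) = n^4 - 2*n^3 - 15*n^2 + 36*n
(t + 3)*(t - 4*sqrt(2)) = t^2 - 4*sqrt(2)*t + 3*t - 12*sqrt(2)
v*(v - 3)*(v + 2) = v^3 - v^2 - 6*v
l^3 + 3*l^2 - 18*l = l*(l - 3)*(l + 6)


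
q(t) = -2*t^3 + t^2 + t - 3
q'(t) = -6*t^2 + 2*t + 1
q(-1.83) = 10.78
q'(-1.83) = -22.75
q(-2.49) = 31.59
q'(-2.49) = -41.18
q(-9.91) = 2031.78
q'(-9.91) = -608.07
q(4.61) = -173.08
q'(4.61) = -117.29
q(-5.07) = 278.28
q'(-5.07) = -163.37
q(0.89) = -2.73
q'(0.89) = -1.97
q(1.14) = -3.52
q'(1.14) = -4.52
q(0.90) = -2.75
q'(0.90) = -2.06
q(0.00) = -3.00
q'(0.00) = 1.00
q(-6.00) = 459.00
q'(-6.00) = -227.00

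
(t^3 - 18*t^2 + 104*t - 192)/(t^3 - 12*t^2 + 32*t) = (t - 6)/t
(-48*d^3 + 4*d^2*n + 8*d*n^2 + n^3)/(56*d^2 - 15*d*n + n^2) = (-48*d^3 + 4*d^2*n + 8*d*n^2 + n^3)/(56*d^2 - 15*d*n + n^2)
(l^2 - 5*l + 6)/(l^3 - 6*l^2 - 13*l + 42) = (l - 3)/(l^2 - 4*l - 21)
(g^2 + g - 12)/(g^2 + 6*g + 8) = (g - 3)/(g + 2)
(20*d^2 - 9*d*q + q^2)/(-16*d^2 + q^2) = (-5*d + q)/(4*d + q)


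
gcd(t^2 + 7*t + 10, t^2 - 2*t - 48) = 1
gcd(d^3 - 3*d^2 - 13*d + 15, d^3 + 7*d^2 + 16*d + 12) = d + 3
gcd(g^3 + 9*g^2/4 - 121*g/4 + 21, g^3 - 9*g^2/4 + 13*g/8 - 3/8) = g - 3/4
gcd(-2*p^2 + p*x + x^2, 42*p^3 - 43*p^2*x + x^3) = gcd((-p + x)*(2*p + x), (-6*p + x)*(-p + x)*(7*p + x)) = -p + x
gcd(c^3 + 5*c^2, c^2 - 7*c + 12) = 1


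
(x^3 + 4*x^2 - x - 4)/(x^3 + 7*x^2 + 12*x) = (x^2 - 1)/(x*(x + 3))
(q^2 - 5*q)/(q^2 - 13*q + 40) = q/(q - 8)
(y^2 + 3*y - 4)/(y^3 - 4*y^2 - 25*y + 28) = 1/(y - 7)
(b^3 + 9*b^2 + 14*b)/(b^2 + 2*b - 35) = b*(b + 2)/(b - 5)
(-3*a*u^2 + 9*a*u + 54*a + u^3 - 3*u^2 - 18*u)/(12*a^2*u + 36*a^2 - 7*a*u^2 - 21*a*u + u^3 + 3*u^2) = (u - 6)/(-4*a + u)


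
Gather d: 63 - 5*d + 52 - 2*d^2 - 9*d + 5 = -2*d^2 - 14*d + 120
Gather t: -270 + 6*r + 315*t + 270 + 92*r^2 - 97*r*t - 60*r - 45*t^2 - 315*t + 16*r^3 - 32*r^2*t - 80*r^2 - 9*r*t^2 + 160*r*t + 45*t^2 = 16*r^3 + 12*r^2 - 9*r*t^2 - 54*r + t*(-32*r^2 + 63*r)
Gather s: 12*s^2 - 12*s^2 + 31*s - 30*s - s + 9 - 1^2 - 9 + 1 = 0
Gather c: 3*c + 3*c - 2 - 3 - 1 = 6*c - 6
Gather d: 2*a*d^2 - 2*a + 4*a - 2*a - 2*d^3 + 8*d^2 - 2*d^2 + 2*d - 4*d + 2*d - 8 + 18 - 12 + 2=-2*d^3 + d^2*(2*a + 6)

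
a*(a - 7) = a^2 - 7*a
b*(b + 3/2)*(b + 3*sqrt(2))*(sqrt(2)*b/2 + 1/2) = sqrt(2)*b^4/2 + 3*sqrt(2)*b^3/4 + 7*b^3/2 + 3*sqrt(2)*b^2/2 + 21*b^2/4 + 9*sqrt(2)*b/4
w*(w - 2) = w^2 - 2*w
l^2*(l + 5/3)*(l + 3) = l^4 + 14*l^3/3 + 5*l^2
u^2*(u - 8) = u^3 - 8*u^2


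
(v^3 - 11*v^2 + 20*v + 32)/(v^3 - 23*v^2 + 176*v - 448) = (v^2 - 3*v - 4)/(v^2 - 15*v + 56)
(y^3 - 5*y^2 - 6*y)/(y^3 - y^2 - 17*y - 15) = y*(y - 6)/(y^2 - 2*y - 15)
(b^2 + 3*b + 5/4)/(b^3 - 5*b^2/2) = (4*b^2 + 12*b + 5)/(2*b^2*(2*b - 5))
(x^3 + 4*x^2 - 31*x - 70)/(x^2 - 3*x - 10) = x + 7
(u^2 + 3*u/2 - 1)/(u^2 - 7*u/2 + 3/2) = (u + 2)/(u - 3)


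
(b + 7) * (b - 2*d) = b^2 - 2*b*d + 7*b - 14*d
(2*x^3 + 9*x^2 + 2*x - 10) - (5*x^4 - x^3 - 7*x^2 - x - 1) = -5*x^4 + 3*x^3 + 16*x^2 + 3*x - 9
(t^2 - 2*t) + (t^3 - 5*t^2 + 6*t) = t^3 - 4*t^2 + 4*t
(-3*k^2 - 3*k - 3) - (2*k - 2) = -3*k^2 - 5*k - 1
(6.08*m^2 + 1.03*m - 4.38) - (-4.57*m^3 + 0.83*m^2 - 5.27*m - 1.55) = 4.57*m^3 + 5.25*m^2 + 6.3*m - 2.83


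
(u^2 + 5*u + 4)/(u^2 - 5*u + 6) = (u^2 + 5*u + 4)/(u^2 - 5*u + 6)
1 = 1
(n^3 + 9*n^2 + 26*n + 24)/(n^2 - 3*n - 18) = (n^2 + 6*n + 8)/(n - 6)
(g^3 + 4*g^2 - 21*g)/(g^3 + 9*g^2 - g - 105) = g/(g + 5)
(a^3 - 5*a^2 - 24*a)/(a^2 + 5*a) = (a^2 - 5*a - 24)/(a + 5)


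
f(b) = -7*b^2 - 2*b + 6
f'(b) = -14*b - 2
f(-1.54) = -7.52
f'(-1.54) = 19.56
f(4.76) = -162.12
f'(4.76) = -68.64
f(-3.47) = -71.35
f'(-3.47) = 46.58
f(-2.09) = -20.40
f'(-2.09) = 27.26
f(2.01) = -26.30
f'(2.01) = -30.14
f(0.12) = 5.66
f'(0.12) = -3.68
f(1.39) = -10.30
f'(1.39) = -21.46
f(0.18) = 5.41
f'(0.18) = -4.52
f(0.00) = 6.00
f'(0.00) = -2.00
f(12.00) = -1026.00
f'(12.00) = -170.00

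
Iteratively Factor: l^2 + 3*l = (l)*(l + 3)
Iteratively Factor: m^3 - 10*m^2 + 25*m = (m)*(m^2 - 10*m + 25) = m*(m - 5)*(m - 5)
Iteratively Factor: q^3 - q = (q - 1)*(q^2 + q) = q*(q - 1)*(q + 1)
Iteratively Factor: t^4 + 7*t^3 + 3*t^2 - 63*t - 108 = (t + 3)*(t^3 + 4*t^2 - 9*t - 36) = (t + 3)^2*(t^2 + t - 12) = (t + 3)^2*(t + 4)*(t - 3)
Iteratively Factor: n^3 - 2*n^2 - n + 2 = (n - 1)*(n^2 - n - 2) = (n - 2)*(n - 1)*(n + 1)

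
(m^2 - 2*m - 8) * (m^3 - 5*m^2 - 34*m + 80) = m^5 - 7*m^4 - 32*m^3 + 188*m^2 + 112*m - 640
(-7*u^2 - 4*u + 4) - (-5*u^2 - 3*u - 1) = -2*u^2 - u + 5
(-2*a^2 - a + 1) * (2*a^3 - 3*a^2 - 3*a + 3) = -4*a^5 + 4*a^4 + 11*a^3 - 6*a^2 - 6*a + 3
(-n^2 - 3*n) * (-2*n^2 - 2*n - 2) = 2*n^4 + 8*n^3 + 8*n^2 + 6*n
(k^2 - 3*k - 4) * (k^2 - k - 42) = k^4 - 4*k^3 - 43*k^2 + 130*k + 168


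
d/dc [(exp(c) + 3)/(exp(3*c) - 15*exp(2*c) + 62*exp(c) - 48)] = (-(exp(c) + 3)*(3*exp(2*c) - 30*exp(c) + 62) + exp(3*c) - 15*exp(2*c) + 62*exp(c) - 48)*exp(c)/(exp(3*c) - 15*exp(2*c) + 62*exp(c) - 48)^2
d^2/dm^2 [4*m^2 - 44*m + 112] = 8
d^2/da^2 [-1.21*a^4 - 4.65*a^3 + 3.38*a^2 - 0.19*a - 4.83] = -14.52*a^2 - 27.9*a + 6.76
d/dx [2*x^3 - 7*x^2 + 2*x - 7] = 6*x^2 - 14*x + 2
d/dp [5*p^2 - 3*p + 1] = 10*p - 3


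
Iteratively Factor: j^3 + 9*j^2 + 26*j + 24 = (j + 2)*(j^2 + 7*j + 12) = (j + 2)*(j + 3)*(j + 4)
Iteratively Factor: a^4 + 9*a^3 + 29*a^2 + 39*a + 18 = (a + 3)*(a^3 + 6*a^2 + 11*a + 6) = (a + 1)*(a + 3)*(a^2 + 5*a + 6) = (a + 1)*(a + 3)^2*(a + 2)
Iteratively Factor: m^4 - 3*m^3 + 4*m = (m - 2)*(m^3 - m^2 - 2*m) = (m - 2)*(m + 1)*(m^2 - 2*m) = (m - 2)^2*(m + 1)*(m)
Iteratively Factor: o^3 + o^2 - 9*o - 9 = (o + 3)*(o^2 - 2*o - 3) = (o - 3)*(o + 3)*(o + 1)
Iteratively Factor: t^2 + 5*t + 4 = (t + 1)*(t + 4)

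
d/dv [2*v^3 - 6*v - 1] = 6*v^2 - 6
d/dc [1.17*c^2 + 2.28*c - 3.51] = 2.34*c + 2.28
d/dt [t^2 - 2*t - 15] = 2*t - 2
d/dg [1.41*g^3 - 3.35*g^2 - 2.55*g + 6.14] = 4.23*g^2 - 6.7*g - 2.55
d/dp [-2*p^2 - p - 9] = -4*p - 1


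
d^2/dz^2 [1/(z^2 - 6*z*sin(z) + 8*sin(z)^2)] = 2*((z^2 - 6*z*sin(z) + 8*sin(z)^2)*(-3*z*sin(z) + 16*sin(z)^2 + 6*cos(z) - 9) + 4*(3*z*cos(z) - z + 3*sin(z) - 4*sin(2*z))^2)/((z - 4*sin(z))^3*(z - 2*sin(z))^3)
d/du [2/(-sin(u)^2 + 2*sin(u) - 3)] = 4*(sin(u) - 1)*cos(u)/(sin(u)^2 - 2*sin(u) + 3)^2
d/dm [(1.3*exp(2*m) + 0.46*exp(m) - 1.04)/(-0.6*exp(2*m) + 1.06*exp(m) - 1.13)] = (1.654*exp(2*m) - 4.186*exp(m) + 0.5826)*exp(m)/(0.36*exp(4*m) - 1.272*exp(3*m) + 2.4796*exp(2*m) - 2.3956*exp(m) + 1.2769)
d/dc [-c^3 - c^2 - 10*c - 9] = -3*c^2 - 2*c - 10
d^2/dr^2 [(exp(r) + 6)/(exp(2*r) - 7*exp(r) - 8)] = (exp(4*r) + 31*exp(3*r) - 78*exp(2*r) + 430*exp(r) - 272)*exp(r)/(exp(6*r) - 21*exp(5*r) + 123*exp(4*r) - 7*exp(3*r) - 984*exp(2*r) - 1344*exp(r) - 512)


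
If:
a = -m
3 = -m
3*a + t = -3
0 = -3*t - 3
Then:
No Solution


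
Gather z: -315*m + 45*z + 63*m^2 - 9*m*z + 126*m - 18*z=63*m^2 - 189*m + z*(27 - 9*m)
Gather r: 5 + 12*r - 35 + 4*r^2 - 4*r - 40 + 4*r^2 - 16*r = 8*r^2 - 8*r - 70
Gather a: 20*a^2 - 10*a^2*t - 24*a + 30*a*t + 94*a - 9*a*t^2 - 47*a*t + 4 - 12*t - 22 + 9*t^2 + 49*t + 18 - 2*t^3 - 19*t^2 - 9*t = a^2*(20 - 10*t) + a*(-9*t^2 - 17*t + 70) - 2*t^3 - 10*t^2 + 28*t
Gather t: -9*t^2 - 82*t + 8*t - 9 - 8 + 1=-9*t^2 - 74*t - 16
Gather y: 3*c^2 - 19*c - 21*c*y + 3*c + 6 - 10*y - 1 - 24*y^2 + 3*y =3*c^2 - 16*c - 24*y^2 + y*(-21*c - 7) + 5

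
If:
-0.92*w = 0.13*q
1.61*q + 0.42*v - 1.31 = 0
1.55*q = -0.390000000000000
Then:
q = -0.25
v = 4.08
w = 0.04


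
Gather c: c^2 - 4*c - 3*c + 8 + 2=c^2 - 7*c + 10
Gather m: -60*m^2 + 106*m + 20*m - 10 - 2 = -60*m^2 + 126*m - 12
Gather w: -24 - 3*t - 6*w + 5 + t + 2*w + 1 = -2*t - 4*w - 18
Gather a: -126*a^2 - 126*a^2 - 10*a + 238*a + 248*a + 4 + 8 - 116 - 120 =-252*a^2 + 476*a - 224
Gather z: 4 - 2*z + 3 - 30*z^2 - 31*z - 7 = -30*z^2 - 33*z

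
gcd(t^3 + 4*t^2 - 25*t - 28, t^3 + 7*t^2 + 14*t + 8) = t + 1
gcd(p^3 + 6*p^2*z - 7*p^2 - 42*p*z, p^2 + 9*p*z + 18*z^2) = p + 6*z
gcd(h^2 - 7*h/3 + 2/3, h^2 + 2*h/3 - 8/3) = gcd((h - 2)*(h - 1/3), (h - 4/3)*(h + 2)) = 1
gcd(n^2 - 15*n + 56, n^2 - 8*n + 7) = n - 7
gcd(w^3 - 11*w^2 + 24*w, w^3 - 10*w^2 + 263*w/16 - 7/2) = w - 8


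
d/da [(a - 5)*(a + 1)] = 2*a - 4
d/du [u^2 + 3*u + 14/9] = 2*u + 3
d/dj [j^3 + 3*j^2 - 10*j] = 3*j^2 + 6*j - 10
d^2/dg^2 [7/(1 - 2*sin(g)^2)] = (-112*sin(g)^4 + 112*sin(g)^2 + 28)/cos(2*g)^3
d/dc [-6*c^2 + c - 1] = 1 - 12*c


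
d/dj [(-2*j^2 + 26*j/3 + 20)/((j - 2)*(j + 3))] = 8*(-4*j^2 - 6*j - 27)/(3*(j^4 + 2*j^3 - 11*j^2 - 12*j + 36))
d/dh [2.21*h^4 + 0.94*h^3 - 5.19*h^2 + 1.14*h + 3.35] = 8.84*h^3 + 2.82*h^2 - 10.38*h + 1.14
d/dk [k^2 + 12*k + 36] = 2*k + 12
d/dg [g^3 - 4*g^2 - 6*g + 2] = 3*g^2 - 8*g - 6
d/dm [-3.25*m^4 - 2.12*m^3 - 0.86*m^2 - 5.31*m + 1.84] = -13.0*m^3 - 6.36*m^2 - 1.72*m - 5.31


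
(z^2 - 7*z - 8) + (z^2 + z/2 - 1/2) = 2*z^2 - 13*z/2 - 17/2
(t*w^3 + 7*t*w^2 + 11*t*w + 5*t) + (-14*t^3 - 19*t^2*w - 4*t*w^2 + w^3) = -14*t^3 - 19*t^2*w + t*w^3 + 3*t*w^2 + 11*t*w + 5*t + w^3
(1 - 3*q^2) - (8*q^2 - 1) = 2 - 11*q^2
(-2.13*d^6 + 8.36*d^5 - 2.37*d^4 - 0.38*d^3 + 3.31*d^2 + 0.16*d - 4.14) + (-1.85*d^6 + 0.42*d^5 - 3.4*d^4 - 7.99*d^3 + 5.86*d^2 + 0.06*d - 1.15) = -3.98*d^6 + 8.78*d^5 - 5.77*d^4 - 8.37*d^3 + 9.17*d^2 + 0.22*d - 5.29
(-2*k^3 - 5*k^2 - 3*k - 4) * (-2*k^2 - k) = 4*k^5 + 12*k^4 + 11*k^3 + 11*k^2 + 4*k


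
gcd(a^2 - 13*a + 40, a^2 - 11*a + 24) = a - 8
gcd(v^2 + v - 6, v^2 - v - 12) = v + 3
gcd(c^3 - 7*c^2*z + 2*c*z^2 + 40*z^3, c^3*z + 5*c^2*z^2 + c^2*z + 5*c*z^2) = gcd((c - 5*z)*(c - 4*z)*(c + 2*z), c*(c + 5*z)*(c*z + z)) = 1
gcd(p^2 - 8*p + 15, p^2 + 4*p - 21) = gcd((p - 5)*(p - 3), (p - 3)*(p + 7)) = p - 3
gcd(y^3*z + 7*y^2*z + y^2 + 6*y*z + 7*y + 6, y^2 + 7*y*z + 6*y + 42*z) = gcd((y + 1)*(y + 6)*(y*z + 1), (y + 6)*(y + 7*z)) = y + 6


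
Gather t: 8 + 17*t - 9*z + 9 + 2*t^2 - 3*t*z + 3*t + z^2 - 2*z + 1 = 2*t^2 + t*(20 - 3*z) + z^2 - 11*z + 18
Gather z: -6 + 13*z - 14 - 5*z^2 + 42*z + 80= -5*z^2 + 55*z + 60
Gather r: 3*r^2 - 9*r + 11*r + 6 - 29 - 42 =3*r^2 + 2*r - 65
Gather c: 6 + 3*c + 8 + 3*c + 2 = 6*c + 16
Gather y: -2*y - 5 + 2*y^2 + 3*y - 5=2*y^2 + y - 10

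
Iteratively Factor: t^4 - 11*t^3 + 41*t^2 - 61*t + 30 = (t - 1)*(t^3 - 10*t^2 + 31*t - 30) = (t - 5)*(t - 1)*(t^2 - 5*t + 6) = (t - 5)*(t - 3)*(t - 1)*(t - 2)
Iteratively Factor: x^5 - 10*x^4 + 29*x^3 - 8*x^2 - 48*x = (x - 4)*(x^4 - 6*x^3 + 5*x^2 + 12*x) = (x - 4)*(x + 1)*(x^3 - 7*x^2 + 12*x) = (x - 4)^2*(x + 1)*(x^2 - 3*x) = (x - 4)^2*(x - 3)*(x + 1)*(x)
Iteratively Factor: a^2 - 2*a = (a)*(a - 2)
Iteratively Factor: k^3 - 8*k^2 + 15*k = (k)*(k^2 - 8*k + 15) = k*(k - 3)*(k - 5)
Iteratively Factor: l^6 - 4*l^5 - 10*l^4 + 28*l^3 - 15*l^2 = (l - 5)*(l^5 + l^4 - 5*l^3 + 3*l^2) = l*(l - 5)*(l^4 + l^3 - 5*l^2 + 3*l) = l^2*(l - 5)*(l^3 + l^2 - 5*l + 3) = l^2*(l - 5)*(l + 3)*(l^2 - 2*l + 1) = l^2*(l - 5)*(l - 1)*(l + 3)*(l - 1)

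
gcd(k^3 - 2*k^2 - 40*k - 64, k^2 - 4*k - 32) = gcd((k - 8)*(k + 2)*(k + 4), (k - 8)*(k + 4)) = k^2 - 4*k - 32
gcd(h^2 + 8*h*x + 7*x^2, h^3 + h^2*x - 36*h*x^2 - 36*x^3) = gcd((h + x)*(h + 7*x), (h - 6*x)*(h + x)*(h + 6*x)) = h + x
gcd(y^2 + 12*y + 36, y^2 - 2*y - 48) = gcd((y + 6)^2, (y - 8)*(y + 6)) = y + 6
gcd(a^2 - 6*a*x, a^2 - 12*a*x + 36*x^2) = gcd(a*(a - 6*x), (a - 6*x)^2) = -a + 6*x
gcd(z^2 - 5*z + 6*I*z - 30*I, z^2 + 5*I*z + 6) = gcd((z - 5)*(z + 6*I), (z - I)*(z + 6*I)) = z + 6*I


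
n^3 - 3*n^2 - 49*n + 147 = (n - 7)*(n - 3)*(n + 7)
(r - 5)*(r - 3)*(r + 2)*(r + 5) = r^4 - r^3 - 31*r^2 + 25*r + 150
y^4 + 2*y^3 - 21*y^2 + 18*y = y*(y - 3)*(y - 1)*(y + 6)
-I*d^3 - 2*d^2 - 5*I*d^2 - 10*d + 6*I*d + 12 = (d + 6)*(d - 2*I)*(-I*d + I)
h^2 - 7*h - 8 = (h - 8)*(h + 1)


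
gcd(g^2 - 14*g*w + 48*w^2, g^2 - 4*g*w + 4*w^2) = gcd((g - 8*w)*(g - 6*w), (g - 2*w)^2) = 1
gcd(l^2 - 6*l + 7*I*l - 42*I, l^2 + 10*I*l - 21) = l + 7*I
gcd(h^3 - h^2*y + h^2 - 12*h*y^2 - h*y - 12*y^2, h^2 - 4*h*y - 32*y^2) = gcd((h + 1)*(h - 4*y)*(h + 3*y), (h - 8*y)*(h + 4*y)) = 1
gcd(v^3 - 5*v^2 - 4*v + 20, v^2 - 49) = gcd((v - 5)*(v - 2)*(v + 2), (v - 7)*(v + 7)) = 1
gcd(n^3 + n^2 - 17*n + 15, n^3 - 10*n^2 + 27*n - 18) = n^2 - 4*n + 3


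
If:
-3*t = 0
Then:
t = 0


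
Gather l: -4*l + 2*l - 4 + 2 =-2*l - 2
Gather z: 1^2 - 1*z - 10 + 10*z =9*z - 9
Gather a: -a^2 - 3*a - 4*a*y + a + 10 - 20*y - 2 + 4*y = -a^2 + a*(-4*y - 2) - 16*y + 8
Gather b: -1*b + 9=9 - b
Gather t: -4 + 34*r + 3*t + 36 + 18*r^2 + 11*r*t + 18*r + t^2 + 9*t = 18*r^2 + 52*r + t^2 + t*(11*r + 12) + 32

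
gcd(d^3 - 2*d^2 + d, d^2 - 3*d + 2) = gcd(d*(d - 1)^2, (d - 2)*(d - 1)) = d - 1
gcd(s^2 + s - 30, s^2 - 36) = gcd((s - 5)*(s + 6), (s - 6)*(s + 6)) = s + 6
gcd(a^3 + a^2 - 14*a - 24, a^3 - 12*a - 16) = a^2 - 2*a - 8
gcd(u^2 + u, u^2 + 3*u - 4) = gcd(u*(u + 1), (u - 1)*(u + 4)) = 1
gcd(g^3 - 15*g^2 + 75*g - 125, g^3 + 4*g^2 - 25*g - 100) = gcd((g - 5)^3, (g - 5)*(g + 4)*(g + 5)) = g - 5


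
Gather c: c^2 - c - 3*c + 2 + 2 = c^2 - 4*c + 4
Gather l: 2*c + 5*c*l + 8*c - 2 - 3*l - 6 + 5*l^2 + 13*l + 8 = 10*c + 5*l^2 + l*(5*c + 10)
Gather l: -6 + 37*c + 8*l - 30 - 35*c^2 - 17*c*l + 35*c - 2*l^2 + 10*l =-35*c^2 + 72*c - 2*l^2 + l*(18 - 17*c) - 36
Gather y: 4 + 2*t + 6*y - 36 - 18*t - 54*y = -16*t - 48*y - 32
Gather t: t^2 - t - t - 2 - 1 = t^2 - 2*t - 3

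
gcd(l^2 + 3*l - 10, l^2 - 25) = l + 5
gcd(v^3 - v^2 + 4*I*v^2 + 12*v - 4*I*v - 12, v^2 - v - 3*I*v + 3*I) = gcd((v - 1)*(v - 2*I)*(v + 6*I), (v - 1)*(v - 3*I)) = v - 1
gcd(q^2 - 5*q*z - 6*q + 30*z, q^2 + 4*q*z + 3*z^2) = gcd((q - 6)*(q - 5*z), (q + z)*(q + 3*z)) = 1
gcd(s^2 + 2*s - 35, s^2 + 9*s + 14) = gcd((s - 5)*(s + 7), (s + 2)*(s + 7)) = s + 7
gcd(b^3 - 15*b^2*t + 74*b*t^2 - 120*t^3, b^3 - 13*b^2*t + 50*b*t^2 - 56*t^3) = -b + 4*t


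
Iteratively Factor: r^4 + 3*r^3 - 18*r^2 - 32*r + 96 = (r + 4)*(r^3 - r^2 - 14*r + 24) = (r + 4)^2*(r^2 - 5*r + 6) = (r - 2)*(r + 4)^2*(r - 3)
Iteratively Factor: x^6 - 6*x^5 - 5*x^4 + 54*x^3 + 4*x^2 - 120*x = (x - 5)*(x^5 - x^4 - 10*x^3 + 4*x^2 + 24*x) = (x - 5)*(x + 2)*(x^4 - 3*x^3 - 4*x^2 + 12*x) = (x - 5)*(x - 3)*(x + 2)*(x^3 - 4*x) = (x - 5)*(x - 3)*(x + 2)^2*(x^2 - 2*x) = (x - 5)*(x - 3)*(x - 2)*(x + 2)^2*(x)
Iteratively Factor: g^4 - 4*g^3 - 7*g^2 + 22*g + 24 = (g - 3)*(g^3 - g^2 - 10*g - 8) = (g - 3)*(g + 1)*(g^2 - 2*g - 8) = (g - 3)*(g + 1)*(g + 2)*(g - 4)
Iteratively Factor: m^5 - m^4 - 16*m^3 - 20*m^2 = (m)*(m^4 - m^3 - 16*m^2 - 20*m) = m^2*(m^3 - m^2 - 16*m - 20) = m^2*(m - 5)*(m^2 + 4*m + 4) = m^2*(m - 5)*(m + 2)*(m + 2)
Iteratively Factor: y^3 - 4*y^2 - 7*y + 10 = (y - 1)*(y^2 - 3*y - 10) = (y - 5)*(y - 1)*(y + 2)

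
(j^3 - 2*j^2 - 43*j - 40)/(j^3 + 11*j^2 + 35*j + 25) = (j - 8)/(j + 5)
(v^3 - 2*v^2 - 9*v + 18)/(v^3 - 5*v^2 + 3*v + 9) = (v^2 + v - 6)/(v^2 - 2*v - 3)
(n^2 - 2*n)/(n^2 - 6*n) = (n - 2)/(n - 6)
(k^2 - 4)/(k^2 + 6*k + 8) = (k - 2)/(k + 4)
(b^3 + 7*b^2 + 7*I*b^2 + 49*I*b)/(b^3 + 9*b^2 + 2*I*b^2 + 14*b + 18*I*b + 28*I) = b*(b + 7*I)/(b^2 + 2*b*(1 + I) + 4*I)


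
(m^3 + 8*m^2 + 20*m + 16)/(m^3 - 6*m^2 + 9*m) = (m^3 + 8*m^2 + 20*m + 16)/(m*(m^2 - 6*m + 9))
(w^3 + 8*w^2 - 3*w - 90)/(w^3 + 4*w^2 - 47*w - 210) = (w - 3)/(w - 7)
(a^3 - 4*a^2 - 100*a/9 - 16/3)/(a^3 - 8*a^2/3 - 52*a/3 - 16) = (a + 2/3)/(a + 2)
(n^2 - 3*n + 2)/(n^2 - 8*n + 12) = (n - 1)/(n - 6)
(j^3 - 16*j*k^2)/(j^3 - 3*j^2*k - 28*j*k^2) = (j - 4*k)/(j - 7*k)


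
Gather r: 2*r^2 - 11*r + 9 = 2*r^2 - 11*r + 9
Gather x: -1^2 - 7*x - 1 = -7*x - 2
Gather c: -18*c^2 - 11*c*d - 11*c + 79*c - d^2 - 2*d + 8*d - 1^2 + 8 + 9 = -18*c^2 + c*(68 - 11*d) - d^2 + 6*d + 16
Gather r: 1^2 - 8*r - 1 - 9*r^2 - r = -9*r^2 - 9*r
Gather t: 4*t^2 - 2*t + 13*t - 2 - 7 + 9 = 4*t^2 + 11*t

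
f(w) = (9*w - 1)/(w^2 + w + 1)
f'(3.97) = -0.29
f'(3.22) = -0.36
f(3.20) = 1.93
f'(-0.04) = 10.71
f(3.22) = 1.92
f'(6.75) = -0.14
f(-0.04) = -1.41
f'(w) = (-2*w - 1)*(9*w - 1)/(w^2 + w + 1)^2 + 9/(w^2 + w + 1)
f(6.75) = 1.12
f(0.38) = 1.59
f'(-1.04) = -1.67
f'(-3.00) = -1.57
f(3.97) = 1.68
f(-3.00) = -4.00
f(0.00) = -1.00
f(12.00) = 0.68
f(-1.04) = -9.95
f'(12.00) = -0.05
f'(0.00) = 10.00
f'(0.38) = 4.07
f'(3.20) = -0.36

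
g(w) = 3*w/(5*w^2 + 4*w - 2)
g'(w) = 3*w*(-10*w - 4)/(5*w^2 + 4*w - 2)^2 + 3/(5*w^2 + 4*w - 2) = 3*(-5*w^2 - 2)/(25*w^4 + 40*w^3 - 4*w^2 - 16*w + 4)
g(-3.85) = -0.20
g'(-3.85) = -0.07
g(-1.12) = 16.15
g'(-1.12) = -573.59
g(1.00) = 0.43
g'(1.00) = -0.43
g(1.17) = 0.37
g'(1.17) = -0.29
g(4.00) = 0.13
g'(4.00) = -0.03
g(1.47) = 0.30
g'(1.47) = -0.18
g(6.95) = 0.08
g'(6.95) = -0.01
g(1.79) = 0.25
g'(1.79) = -0.12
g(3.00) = 0.16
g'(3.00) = -0.05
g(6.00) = 0.09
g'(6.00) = -0.01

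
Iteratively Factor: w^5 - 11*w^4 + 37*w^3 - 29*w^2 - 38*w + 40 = (w - 1)*(w^4 - 10*w^3 + 27*w^2 - 2*w - 40) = (w - 2)*(w - 1)*(w^3 - 8*w^2 + 11*w + 20) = (w - 4)*(w - 2)*(w - 1)*(w^2 - 4*w - 5) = (w - 4)*(w - 2)*(w - 1)*(w + 1)*(w - 5)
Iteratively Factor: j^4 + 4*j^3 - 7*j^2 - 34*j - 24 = (j + 4)*(j^3 - 7*j - 6) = (j + 1)*(j + 4)*(j^2 - j - 6) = (j + 1)*(j + 2)*(j + 4)*(j - 3)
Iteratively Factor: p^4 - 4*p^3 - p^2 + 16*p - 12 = (p - 1)*(p^3 - 3*p^2 - 4*p + 12) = (p - 1)*(p + 2)*(p^2 - 5*p + 6) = (p - 3)*(p - 1)*(p + 2)*(p - 2)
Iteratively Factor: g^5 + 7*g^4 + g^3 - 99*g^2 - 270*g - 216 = (g + 2)*(g^4 + 5*g^3 - 9*g^2 - 81*g - 108) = (g - 4)*(g + 2)*(g^3 + 9*g^2 + 27*g + 27) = (g - 4)*(g + 2)*(g + 3)*(g^2 + 6*g + 9) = (g - 4)*(g + 2)*(g + 3)^2*(g + 3)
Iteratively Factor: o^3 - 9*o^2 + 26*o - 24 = (o - 4)*(o^2 - 5*o + 6) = (o - 4)*(o - 3)*(o - 2)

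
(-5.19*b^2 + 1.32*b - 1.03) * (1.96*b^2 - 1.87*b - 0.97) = -10.1724*b^4 + 12.2925*b^3 + 0.547099999999999*b^2 + 0.6457*b + 0.9991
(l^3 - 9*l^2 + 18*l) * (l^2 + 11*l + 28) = l^5 + 2*l^4 - 53*l^3 - 54*l^2 + 504*l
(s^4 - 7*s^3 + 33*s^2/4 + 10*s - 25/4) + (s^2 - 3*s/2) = s^4 - 7*s^3 + 37*s^2/4 + 17*s/2 - 25/4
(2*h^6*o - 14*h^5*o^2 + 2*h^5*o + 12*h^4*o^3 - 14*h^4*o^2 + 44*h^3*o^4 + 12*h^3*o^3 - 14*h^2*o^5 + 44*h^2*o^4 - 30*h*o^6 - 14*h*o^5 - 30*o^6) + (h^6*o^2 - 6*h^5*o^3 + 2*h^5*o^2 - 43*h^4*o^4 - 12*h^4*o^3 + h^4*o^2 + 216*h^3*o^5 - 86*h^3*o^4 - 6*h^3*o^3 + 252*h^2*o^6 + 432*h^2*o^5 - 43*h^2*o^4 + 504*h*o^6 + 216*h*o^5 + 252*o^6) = h^6*o^2 + 2*h^6*o - 6*h^5*o^3 - 12*h^5*o^2 + 2*h^5*o - 43*h^4*o^4 - 13*h^4*o^2 + 216*h^3*o^5 - 42*h^3*o^4 + 6*h^3*o^3 + 252*h^2*o^6 + 418*h^2*o^5 + h^2*o^4 + 474*h*o^6 + 202*h*o^5 + 222*o^6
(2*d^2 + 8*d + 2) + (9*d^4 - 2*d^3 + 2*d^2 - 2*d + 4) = 9*d^4 - 2*d^3 + 4*d^2 + 6*d + 6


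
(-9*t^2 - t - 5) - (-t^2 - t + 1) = -8*t^2 - 6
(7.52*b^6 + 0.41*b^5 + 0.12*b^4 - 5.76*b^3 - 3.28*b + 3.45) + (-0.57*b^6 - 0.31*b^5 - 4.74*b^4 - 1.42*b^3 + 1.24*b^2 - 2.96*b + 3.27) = 6.95*b^6 + 0.1*b^5 - 4.62*b^4 - 7.18*b^3 + 1.24*b^2 - 6.24*b + 6.72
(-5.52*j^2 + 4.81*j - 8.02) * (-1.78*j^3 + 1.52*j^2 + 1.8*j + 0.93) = 9.8256*j^5 - 16.9522*j^4 + 11.6508*j^3 - 8.666*j^2 - 9.9627*j - 7.4586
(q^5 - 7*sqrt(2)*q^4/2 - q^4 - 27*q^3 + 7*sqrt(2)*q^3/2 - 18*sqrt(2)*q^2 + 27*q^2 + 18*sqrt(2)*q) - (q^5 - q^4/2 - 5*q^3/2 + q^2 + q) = -7*sqrt(2)*q^4/2 - q^4/2 - 49*q^3/2 + 7*sqrt(2)*q^3/2 - 18*sqrt(2)*q^2 + 26*q^2 - q + 18*sqrt(2)*q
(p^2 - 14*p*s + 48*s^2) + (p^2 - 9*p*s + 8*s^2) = 2*p^2 - 23*p*s + 56*s^2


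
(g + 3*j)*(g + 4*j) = g^2 + 7*g*j + 12*j^2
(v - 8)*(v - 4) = v^2 - 12*v + 32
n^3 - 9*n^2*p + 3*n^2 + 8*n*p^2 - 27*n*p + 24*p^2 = (n + 3)*(n - 8*p)*(n - p)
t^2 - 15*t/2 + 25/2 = (t - 5)*(t - 5/2)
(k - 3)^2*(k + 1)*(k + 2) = k^4 - 3*k^3 - 7*k^2 + 15*k + 18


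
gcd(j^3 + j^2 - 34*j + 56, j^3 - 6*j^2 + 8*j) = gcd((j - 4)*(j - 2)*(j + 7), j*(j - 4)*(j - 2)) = j^2 - 6*j + 8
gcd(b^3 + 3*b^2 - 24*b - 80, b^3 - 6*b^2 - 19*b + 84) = b + 4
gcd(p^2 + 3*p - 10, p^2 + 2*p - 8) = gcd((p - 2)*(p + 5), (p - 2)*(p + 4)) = p - 2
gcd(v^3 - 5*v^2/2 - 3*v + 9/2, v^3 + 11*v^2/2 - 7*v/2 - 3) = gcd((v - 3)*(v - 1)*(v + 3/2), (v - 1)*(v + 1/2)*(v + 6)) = v - 1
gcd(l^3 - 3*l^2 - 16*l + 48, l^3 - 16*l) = l^2 - 16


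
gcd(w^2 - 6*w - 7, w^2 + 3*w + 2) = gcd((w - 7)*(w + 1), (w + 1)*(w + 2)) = w + 1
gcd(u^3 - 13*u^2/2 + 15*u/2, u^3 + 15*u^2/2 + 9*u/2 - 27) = u - 3/2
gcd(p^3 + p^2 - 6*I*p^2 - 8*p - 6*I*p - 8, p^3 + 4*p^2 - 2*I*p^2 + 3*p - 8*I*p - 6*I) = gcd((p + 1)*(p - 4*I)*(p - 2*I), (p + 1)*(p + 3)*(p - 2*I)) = p^2 + p*(1 - 2*I) - 2*I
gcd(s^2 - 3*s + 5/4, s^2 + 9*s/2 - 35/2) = s - 5/2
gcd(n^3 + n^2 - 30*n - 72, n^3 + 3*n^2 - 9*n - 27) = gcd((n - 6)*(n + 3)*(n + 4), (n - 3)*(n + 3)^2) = n + 3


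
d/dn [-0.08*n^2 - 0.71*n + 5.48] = -0.16*n - 0.71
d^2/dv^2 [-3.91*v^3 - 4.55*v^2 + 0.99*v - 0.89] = -23.46*v - 9.1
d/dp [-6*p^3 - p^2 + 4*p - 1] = -18*p^2 - 2*p + 4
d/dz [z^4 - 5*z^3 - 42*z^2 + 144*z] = 4*z^3 - 15*z^2 - 84*z + 144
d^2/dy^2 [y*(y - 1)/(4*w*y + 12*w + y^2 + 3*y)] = 2*(y*(y - 1)*(4*w + 2*y + 3)^2 - (y*(y - 1) + y*(4*w + 2*y + 3) + (y - 1)*(4*w + 2*y + 3))*(4*w*y + 12*w + y^2 + 3*y) + (4*w*y + 12*w + y^2 + 3*y)^2)/(4*w*y + 12*w + y^2 + 3*y)^3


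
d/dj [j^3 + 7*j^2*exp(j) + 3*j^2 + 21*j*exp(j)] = 7*j^2*exp(j) + 3*j^2 + 35*j*exp(j) + 6*j + 21*exp(j)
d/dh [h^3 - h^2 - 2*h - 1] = 3*h^2 - 2*h - 2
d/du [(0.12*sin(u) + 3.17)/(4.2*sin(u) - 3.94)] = -13.7868*cos(u)/(4.2*sin(u) - 3.94)^2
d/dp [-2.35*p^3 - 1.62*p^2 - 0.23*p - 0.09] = -7.05*p^2 - 3.24*p - 0.23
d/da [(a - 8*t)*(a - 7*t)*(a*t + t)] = t*(3*a^2 - 30*a*t + 2*a + 56*t^2 - 15*t)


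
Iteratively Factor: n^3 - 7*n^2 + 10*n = (n - 2)*(n^2 - 5*n) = n*(n - 2)*(n - 5)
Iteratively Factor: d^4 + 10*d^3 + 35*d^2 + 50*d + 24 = (d + 1)*(d^3 + 9*d^2 + 26*d + 24) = (d + 1)*(d + 3)*(d^2 + 6*d + 8) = (d + 1)*(d + 3)*(d + 4)*(d + 2)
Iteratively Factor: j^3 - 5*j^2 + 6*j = (j)*(j^2 - 5*j + 6) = j*(j - 2)*(j - 3)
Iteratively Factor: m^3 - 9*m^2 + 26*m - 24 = (m - 4)*(m^2 - 5*m + 6) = (m - 4)*(m - 2)*(m - 3)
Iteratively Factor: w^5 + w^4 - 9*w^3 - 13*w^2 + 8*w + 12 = (w - 1)*(w^4 + 2*w^3 - 7*w^2 - 20*w - 12) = (w - 1)*(w + 2)*(w^3 - 7*w - 6) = (w - 3)*(w - 1)*(w + 2)*(w^2 + 3*w + 2) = (w - 3)*(w - 1)*(w + 1)*(w + 2)*(w + 2)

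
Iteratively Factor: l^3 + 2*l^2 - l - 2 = (l + 2)*(l^2 - 1) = (l + 1)*(l + 2)*(l - 1)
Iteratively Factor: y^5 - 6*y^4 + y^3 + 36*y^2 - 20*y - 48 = (y + 2)*(y^4 - 8*y^3 + 17*y^2 + 2*y - 24) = (y - 2)*(y + 2)*(y^3 - 6*y^2 + 5*y + 12) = (y - 2)*(y + 1)*(y + 2)*(y^2 - 7*y + 12) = (y - 3)*(y - 2)*(y + 1)*(y + 2)*(y - 4)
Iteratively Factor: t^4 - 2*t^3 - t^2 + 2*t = (t - 2)*(t^3 - t) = (t - 2)*(t + 1)*(t^2 - t) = (t - 2)*(t - 1)*(t + 1)*(t)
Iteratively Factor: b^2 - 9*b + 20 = (b - 5)*(b - 4)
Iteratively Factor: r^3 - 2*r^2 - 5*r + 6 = (r - 1)*(r^2 - r - 6) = (r - 1)*(r + 2)*(r - 3)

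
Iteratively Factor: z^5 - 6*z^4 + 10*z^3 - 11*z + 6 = (z - 1)*(z^4 - 5*z^3 + 5*z^2 + 5*z - 6) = (z - 3)*(z - 1)*(z^3 - 2*z^2 - z + 2) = (z - 3)*(z - 1)^2*(z^2 - z - 2) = (z - 3)*(z - 1)^2*(z + 1)*(z - 2)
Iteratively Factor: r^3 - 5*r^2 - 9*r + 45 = (r - 3)*(r^2 - 2*r - 15) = (r - 3)*(r + 3)*(r - 5)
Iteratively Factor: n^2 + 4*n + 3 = (n + 1)*(n + 3)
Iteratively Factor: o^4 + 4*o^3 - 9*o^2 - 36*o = (o + 4)*(o^3 - 9*o) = (o + 3)*(o + 4)*(o^2 - 3*o) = (o - 3)*(o + 3)*(o + 4)*(o)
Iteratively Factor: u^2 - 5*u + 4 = (u - 4)*(u - 1)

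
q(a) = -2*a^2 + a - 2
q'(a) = 1 - 4*a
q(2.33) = -10.53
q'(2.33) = -8.32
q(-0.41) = -2.75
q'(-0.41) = 2.64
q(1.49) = -4.95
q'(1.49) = -4.96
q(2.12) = -8.87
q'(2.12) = -7.48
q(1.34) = -4.25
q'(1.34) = -4.36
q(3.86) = -27.94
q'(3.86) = -14.44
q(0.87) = -2.64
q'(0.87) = -2.48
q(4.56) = -39.03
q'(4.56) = -17.24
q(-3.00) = -23.00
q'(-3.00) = 13.00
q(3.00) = -17.00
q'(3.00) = -11.00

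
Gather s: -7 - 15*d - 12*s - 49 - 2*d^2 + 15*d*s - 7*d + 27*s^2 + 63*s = -2*d^2 - 22*d + 27*s^2 + s*(15*d + 51) - 56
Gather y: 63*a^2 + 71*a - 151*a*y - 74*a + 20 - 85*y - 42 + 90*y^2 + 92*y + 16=63*a^2 - 3*a + 90*y^2 + y*(7 - 151*a) - 6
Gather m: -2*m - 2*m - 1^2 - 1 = -4*m - 2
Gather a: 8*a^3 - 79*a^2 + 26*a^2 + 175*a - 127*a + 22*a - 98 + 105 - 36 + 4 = 8*a^3 - 53*a^2 + 70*a - 25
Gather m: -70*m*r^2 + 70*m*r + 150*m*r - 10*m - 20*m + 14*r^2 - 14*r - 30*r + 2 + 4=m*(-70*r^2 + 220*r - 30) + 14*r^2 - 44*r + 6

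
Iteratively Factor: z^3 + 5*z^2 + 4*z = (z)*(z^2 + 5*z + 4) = z*(z + 4)*(z + 1)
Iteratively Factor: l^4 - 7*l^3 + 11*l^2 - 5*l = (l - 1)*(l^3 - 6*l^2 + 5*l) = (l - 1)^2*(l^2 - 5*l) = (l - 5)*(l - 1)^2*(l)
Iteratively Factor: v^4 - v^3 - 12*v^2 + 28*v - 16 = (v - 2)*(v^3 + v^2 - 10*v + 8) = (v - 2)*(v - 1)*(v^2 + 2*v - 8) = (v - 2)*(v - 1)*(v + 4)*(v - 2)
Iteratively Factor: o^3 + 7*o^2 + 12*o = (o + 3)*(o^2 + 4*o) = (o + 3)*(o + 4)*(o)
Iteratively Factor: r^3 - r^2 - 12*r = (r - 4)*(r^2 + 3*r) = r*(r - 4)*(r + 3)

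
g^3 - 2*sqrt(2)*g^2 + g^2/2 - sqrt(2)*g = g*(g + 1/2)*(g - 2*sqrt(2))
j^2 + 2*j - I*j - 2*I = (j + 2)*(j - I)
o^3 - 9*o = o*(o - 3)*(o + 3)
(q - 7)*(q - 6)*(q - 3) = q^3 - 16*q^2 + 81*q - 126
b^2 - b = b*(b - 1)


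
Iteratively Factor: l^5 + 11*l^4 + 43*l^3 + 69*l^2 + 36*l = (l)*(l^4 + 11*l^3 + 43*l^2 + 69*l + 36) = l*(l + 3)*(l^3 + 8*l^2 + 19*l + 12) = l*(l + 3)*(l + 4)*(l^2 + 4*l + 3) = l*(l + 1)*(l + 3)*(l + 4)*(l + 3)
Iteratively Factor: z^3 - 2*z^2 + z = (z - 1)*(z^2 - z) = z*(z - 1)*(z - 1)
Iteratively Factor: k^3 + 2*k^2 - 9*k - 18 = (k + 3)*(k^2 - k - 6) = (k + 2)*(k + 3)*(k - 3)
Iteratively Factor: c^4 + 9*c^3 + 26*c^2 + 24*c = (c)*(c^3 + 9*c^2 + 26*c + 24) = c*(c + 3)*(c^2 + 6*c + 8) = c*(c + 2)*(c + 3)*(c + 4)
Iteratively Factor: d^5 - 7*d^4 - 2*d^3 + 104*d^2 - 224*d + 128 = (d - 4)*(d^4 - 3*d^3 - 14*d^2 + 48*d - 32) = (d - 4)*(d - 2)*(d^3 - d^2 - 16*d + 16) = (d - 4)*(d - 2)*(d - 1)*(d^2 - 16) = (d - 4)^2*(d - 2)*(d - 1)*(d + 4)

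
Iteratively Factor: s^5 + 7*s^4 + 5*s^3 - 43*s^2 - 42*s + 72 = (s + 3)*(s^4 + 4*s^3 - 7*s^2 - 22*s + 24) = (s + 3)^2*(s^3 + s^2 - 10*s + 8) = (s - 1)*(s + 3)^2*(s^2 + 2*s - 8) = (s - 1)*(s + 3)^2*(s + 4)*(s - 2)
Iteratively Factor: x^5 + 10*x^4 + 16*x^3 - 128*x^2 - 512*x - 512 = (x + 2)*(x^4 + 8*x^3 - 128*x - 256) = (x + 2)*(x + 4)*(x^3 + 4*x^2 - 16*x - 64) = (x - 4)*(x + 2)*(x + 4)*(x^2 + 8*x + 16) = (x - 4)*(x + 2)*(x + 4)^2*(x + 4)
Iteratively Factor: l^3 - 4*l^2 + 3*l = (l - 1)*(l^2 - 3*l) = l*(l - 1)*(l - 3)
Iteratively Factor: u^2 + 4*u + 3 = (u + 3)*(u + 1)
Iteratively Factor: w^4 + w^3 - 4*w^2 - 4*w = (w + 2)*(w^3 - w^2 - 2*w) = w*(w + 2)*(w^2 - w - 2) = w*(w - 2)*(w + 2)*(w + 1)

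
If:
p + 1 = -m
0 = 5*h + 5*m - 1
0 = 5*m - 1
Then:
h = 0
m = 1/5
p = -6/5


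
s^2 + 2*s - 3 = (s - 1)*(s + 3)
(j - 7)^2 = j^2 - 14*j + 49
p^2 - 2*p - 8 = (p - 4)*(p + 2)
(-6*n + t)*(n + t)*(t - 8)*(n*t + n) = -6*n^3*t^2 + 42*n^3*t + 48*n^3 - 5*n^2*t^3 + 35*n^2*t^2 + 40*n^2*t + n*t^4 - 7*n*t^3 - 8*n*t^2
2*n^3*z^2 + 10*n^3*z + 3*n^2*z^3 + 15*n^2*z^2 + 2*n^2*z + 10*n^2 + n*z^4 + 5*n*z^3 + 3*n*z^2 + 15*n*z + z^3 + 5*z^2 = (n + z)*(2*n + z)*(z + 5)*(n*z + 1)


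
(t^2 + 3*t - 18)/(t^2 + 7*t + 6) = (t - 3)/(t + 1)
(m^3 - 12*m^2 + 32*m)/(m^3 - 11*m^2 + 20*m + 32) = m/(m + 1)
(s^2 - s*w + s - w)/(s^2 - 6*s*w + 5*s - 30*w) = (s^2 - s*w + s - w)/(s^2 - 6*s*w + 5*s - 30*w)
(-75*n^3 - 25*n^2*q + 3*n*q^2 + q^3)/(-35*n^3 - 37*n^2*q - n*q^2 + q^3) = (-15*n^2 - 2*n*q + q^2)/(-7*n^2 - 6*n*q + q^2)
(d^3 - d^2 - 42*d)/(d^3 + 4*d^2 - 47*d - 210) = d/(d + 5)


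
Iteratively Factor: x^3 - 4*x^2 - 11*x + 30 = (x - 2)*(x^2 - 2*x - 15) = (x - 2)*(x + 3)*(x - 5)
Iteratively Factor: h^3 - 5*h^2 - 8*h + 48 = (h - 4)*(h^2 - h - 12) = (h - 4)^2*(h + 3)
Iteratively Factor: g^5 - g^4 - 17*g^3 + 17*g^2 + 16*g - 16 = (g + 1)*(g^4 - 2*g^3 - 15*g^2 + 32*g - 16) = (g - 1)*(g + 1)*(g^3 - g^2 - 16*g + 16) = (g - 4)*(g - 1)*(g + 1)*(g^2 + 3*g - 4) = (g - 4)*(g - 1)*(g + 1)*(g + 4)*(g - 1)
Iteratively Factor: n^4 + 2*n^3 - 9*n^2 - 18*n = (n + 2)*(n^3 - 9*n) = (n - 3)*(n + 2)*(n^2 + 3*n) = (n - 3)*(n + 2)*(n + 3)*(n)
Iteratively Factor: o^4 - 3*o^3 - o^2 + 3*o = (o - 3)*(o^3 - o) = o*(o - 3)*(o^2 - 1) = o*(o - 3)*(o - 1)*(o + 1)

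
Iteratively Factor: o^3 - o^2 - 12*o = (o + 3)*(o^2 - 4*o) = o*(o + 3)*(o - 4)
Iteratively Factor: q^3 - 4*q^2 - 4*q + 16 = (q + 2)*(q^2 - 6*q + 8) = (q - 2)*(q + 2)*(q - 4)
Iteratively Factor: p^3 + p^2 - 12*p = (p - 3)*(p^2 + 4*p) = p*(p - 3)*(p + 4)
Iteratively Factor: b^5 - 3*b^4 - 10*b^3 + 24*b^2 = (b - 4)*(b^4 + b^3 - 6*b^2) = (b - 4)*(b + 3)*(b^3 - 2*b^2) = b*(b - 4)*(b + 3)*(b^2 - 2*b) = b^2*(b - 4)*(b + 3)*(b - 2)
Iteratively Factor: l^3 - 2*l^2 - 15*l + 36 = (l - 3)*(l^2 + l - 12) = (l - 3)^2*(l + 4)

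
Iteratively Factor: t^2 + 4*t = (t)*(t + 4)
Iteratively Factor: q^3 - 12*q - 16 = (q + 2)*(q^2 - 2*q - 8) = (q + 2)^2*(q - 4)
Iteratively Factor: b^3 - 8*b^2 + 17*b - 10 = (b - 2)*(b^2 - 6*b + 5) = (b - 2)*(b - 1)*(b - 5)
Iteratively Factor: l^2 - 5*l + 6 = (l - 2)*(l - 3)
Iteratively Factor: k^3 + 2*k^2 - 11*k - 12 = (k + 4)*(k^2 - 2*k - 3) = (k - 3)*(k + 4)*(k + 1)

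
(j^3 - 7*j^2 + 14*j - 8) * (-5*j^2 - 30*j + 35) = -5*j^5 + 5*j^4 + 175*j^3 - 625*j^2 + 730*j - 280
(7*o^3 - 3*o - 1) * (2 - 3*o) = -21*o^4 + 14*o^3 + 9*o^2 - 3*o - 2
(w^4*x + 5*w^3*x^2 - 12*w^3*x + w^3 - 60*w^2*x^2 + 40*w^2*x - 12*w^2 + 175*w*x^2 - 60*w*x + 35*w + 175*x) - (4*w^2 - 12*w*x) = w^4*x + 5*w^3*x^2 - 12*w^3*x + w^3 - 60*w^2*x^2 + 40*w^2*x - 16*w^2 + 175*w*x^2 - 48*w*x + 35*w + 175*x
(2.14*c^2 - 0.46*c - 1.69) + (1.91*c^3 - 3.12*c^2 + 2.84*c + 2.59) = 1.91*c^3 - 0.98*c^2 + 2.38*c + 0.9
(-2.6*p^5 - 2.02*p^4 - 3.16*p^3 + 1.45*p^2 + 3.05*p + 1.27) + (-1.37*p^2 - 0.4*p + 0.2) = -2.6*p^5 - 2.02*p^4 - 3.16*p^3 + 0.0799999999999998*p^2 + 2.65*p + 1.47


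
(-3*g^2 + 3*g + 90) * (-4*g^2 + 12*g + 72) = 12*g^4 - 48*g^3 - 540*g^2 + 1296*g + 6480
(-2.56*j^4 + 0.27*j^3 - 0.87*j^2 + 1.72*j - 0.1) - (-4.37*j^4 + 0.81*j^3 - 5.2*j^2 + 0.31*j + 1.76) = 1.81*j^4 - 0.54*j^3 + 4.33*j^2 + 1.41*j - 1.86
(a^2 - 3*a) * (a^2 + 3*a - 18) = a^4 - 27*a^2 + 54*a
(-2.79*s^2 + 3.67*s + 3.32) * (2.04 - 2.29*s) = 6.3891*s^3 - 14.0959*s^2 - 0.116*s + 6.7728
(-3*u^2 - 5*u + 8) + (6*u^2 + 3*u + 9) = 3*u^2 - 2*u + 17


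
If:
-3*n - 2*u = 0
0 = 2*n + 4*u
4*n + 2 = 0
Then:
No Solution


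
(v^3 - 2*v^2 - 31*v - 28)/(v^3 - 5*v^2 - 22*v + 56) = (v + 1)/(v - 2)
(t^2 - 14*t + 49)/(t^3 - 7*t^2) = (t - 7)/t^2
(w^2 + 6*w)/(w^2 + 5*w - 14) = w*(w + 6)/(w^2 + 5*w - 14)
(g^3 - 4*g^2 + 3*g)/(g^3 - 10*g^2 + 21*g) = (g - 1)/(g - 7)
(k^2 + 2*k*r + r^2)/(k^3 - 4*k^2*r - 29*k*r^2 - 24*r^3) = (-k - r)/(-k^2 + 5*k*r + 24*r^2)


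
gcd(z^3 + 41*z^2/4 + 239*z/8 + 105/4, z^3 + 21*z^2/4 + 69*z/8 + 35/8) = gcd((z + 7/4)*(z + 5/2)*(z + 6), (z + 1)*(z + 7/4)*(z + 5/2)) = z^2 + 17*z/4 + 35/8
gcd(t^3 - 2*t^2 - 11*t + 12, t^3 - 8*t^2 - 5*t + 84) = t^2 - t - 12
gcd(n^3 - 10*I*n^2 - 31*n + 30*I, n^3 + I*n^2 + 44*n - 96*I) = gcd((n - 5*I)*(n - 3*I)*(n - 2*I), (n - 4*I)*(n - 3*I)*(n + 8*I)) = n - 3*I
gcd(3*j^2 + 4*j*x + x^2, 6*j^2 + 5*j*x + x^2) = 3*j + x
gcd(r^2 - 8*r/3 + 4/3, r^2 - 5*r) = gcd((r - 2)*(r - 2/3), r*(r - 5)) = 1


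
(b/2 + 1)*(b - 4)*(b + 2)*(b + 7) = b^4/2 + 7*b^3/2 - 6*b^2 - 50*b - 56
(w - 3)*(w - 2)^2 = w^3 - 7*w^2 + 16*w - 12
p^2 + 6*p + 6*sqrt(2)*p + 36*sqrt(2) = (p + 6)*(p + 6*sqrt(2))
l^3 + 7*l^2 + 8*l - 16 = (l - 1)*(l + 4)^2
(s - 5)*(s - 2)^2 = s^3 - 9*s^2 + 24*s - 20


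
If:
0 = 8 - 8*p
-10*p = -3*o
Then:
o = 10/3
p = 1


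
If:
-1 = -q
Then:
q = 1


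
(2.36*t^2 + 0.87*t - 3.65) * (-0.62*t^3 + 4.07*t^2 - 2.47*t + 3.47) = -1.4632*t^5 + 9.0658*t^4 - 0.0253000000000001*t^3 - 8.8152*t^2 + 12.0344*t - 12.6655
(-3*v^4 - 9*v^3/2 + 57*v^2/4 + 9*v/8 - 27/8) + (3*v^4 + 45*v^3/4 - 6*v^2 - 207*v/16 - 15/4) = 27*v^3/4 + 33*v^2/4 - 189*v/16 - 57/8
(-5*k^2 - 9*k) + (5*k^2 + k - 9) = -8*k - 9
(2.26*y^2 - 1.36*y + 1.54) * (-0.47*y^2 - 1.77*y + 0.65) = -1.0622*y^4 - 3.361*y^3 + 3.1524*y^2 - 3.6098*y + 1.001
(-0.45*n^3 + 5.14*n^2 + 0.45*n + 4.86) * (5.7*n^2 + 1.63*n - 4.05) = -2.565*n^5 + 28.5645*n^4 + 12.7657*n^3 + 7.6185*n^2 + 6.0993*n - 19.683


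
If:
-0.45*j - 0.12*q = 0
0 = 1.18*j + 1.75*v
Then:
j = -1.48305084745763*v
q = 5.5614406779661*v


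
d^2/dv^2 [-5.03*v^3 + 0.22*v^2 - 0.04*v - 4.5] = 0.44 - 30.18*v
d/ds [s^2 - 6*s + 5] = 2*s - 6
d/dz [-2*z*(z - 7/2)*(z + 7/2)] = 49/2 - 6*z^2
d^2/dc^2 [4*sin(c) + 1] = -4*sin(c)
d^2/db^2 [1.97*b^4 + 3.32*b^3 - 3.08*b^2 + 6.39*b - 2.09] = 23.64*b^2 + 19.92*b - 6.16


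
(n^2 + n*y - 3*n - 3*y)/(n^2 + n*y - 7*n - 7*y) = (n - 3)/(n - 7)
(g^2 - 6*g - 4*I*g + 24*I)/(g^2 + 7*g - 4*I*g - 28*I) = (g - 6)/(g + 7)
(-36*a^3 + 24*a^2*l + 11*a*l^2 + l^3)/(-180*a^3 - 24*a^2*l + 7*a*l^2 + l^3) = (a - l)/(5*a - l)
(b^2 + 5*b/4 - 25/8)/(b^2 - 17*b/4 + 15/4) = (b + 5/2)/(b - 3)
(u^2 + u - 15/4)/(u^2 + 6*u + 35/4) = (2*u - 3)/(2*u + 7)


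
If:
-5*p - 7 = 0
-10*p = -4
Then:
No Solution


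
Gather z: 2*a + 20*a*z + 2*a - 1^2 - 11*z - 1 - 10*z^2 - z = 4*a - 10*z^2 + z*(20*a - 12) - 2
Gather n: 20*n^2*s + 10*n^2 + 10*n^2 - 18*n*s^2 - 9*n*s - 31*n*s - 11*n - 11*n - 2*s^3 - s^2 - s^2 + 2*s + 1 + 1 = n^2*(20*s + 20) + n*(-18*s^2 - 40*s - 22) - 2*s^3 - 2*s^2 + 2*s + 2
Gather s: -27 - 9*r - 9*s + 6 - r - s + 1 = -10*r - 10*s - 20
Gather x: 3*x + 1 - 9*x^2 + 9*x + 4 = -9*x^2 + 12*x + 5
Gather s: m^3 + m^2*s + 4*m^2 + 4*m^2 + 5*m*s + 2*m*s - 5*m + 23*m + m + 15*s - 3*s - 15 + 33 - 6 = m^3 + 8*m^2 + 19*m + s*(m^2 + 7*m + 12) + 12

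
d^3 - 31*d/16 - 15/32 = (d - 3/2)*(d + 1/4)*(d + 5/4)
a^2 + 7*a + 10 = (a + 2)*(a + 5)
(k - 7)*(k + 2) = k^2 - 5*k - 14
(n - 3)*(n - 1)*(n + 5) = n^3 + n^2 - 17*n + 15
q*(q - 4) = q^2 - 4*q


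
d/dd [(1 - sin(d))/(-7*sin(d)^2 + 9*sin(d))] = (-7*cos(d) + 14/tan(d) - 9*cos(d)/sin(d)^2)/(7*sin(d) - 9)^2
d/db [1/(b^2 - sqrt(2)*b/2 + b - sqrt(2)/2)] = 2*(-4*b - 2 + sqrt(2))/(2*b^2 - sqrt(2)*b + 2*b - sqrt(2))^2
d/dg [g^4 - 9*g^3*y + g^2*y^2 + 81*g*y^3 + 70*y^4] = 4*g^3 - 27*g^2*y + 2*g*y^2 + 81*y^3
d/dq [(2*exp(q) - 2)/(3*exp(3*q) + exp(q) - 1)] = -12*exp(4*q)/(3*exp(3*q) + exp(q) - 1)^2 + 18*exp(3*q)/(3*exp(3*q) + exp(q) - 1)^2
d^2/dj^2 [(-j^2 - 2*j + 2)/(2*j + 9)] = -74/(8*j^3 + 108*j^2 + 486*j + 729)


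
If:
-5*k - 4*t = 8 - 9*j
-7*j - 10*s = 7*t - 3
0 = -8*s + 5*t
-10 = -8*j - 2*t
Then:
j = 11/8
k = 51/40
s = -5/16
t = -1/2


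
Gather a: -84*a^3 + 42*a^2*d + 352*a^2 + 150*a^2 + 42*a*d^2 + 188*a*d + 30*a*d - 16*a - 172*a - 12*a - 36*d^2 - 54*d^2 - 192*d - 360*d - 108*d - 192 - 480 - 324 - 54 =-84*a^3 + a^2*(42*d + 502) + a*(42*d^2 + 218*d - 200) - 90*d^2 - 660*d - 1050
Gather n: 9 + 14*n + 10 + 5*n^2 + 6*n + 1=5*n^2 + 20*n + 20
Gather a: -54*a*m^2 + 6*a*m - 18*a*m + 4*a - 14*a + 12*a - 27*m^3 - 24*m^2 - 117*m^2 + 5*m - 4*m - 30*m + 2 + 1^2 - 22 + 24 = a*(-54*m^2 - 12*m + 2) - 27*m^3 - 141*m^2 - 29*m + 5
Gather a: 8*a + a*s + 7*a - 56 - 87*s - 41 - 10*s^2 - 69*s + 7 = a*(s + 15) - 10*s^2 - 156*s - 90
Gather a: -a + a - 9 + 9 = 0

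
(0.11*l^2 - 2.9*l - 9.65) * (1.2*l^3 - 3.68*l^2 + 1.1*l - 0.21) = 0.132*l^5 - 3.8848*l^4 - 0.786999999999999*l^3 + 32.2989*l^2 - 10.006*l + 2.0265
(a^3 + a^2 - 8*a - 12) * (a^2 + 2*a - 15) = a^5 + 3*a^4 - 21*a^3 - 43*a^2 + 96*a + 180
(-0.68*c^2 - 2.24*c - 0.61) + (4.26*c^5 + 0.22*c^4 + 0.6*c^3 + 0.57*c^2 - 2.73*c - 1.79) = 4.26*c^5 + 0.22*c^4 + 0.6*c^3 - 0.11*c^2 - 4.97*c - 2.4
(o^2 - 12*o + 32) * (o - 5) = o^3 - 17*o^2 + 92*o - 160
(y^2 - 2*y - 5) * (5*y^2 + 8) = 5*y^4 - 10*y^3 - 17*y^2 - 16*y - 40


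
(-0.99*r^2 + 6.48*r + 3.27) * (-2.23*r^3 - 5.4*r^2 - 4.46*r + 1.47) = 2.2077*r^5 - 9.1044*r^4 - 37.8687*r^3 - 48.0141*r^2 - 5.0586*r + 4.8069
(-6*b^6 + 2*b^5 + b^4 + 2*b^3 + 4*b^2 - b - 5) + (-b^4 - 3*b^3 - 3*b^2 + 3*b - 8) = -6*b^6 + 2*b^5 - b^3 + b^2 + 2*b - 13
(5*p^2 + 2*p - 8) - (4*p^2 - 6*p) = p^2 + 8*p - 8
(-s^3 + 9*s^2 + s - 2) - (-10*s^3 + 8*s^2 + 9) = 9*s^3 + s^2 + s - 11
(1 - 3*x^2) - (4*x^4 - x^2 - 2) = -4*x^4 - 2*x^2 + 3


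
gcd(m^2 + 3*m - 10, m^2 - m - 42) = 1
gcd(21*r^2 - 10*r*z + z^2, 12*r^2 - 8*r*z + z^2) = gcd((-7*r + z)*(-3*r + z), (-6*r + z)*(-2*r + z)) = 1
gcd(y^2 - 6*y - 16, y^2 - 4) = y + 2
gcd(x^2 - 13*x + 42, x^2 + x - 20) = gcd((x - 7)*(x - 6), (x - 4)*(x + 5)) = 1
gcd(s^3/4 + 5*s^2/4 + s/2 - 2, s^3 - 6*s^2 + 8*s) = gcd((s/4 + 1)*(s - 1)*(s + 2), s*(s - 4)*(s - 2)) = 1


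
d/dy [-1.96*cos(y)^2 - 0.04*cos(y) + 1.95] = (3.92*cos(y) + 0.04)*sin(y)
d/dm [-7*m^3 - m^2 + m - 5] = -21*m^2 - 2*m + 1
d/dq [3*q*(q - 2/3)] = 6*q - 2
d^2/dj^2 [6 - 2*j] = 0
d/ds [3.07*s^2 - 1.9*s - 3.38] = 6.14*s - 1.9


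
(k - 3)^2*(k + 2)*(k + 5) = k^4 + k^3 - 23*k^2 + 3*k + 90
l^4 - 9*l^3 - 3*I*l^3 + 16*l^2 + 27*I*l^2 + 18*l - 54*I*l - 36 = (l - 6)*(l - 3)*(l - 2*I)*(l - I)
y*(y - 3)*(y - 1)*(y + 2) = y^4 - 2*y^3 - 5*y^2 + 6*y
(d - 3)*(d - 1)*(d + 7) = d^3 + 3*d^2 - 25*d + 21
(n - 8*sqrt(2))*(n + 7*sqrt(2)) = n^2 - sqrt(2)*n - 112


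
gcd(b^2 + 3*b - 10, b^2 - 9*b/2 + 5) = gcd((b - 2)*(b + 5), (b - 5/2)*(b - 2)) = b - 2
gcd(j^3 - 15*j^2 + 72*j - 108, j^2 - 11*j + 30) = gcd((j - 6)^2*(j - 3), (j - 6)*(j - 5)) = j - 6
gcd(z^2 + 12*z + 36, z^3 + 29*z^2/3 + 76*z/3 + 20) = z + 6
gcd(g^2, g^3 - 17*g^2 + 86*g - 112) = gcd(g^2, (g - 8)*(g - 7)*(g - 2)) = 1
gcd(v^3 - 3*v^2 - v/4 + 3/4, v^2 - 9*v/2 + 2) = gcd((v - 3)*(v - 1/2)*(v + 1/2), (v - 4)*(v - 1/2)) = v - 1/2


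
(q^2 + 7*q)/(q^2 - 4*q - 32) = q*(q + 7)/(q^2 - 4*q - 32)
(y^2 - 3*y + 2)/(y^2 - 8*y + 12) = (y - 1)/(y - 6)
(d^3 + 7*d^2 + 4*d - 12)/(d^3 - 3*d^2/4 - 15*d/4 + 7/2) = 4*(d + 6)/(4*d - 7)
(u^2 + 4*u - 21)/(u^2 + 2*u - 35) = (u - 3)/(u - 5)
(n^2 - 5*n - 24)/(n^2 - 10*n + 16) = (n + 3)/(n - 2)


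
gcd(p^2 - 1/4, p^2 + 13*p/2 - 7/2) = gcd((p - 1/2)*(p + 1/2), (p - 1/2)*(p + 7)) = p - 1/2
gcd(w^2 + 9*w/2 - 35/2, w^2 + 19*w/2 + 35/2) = w + 7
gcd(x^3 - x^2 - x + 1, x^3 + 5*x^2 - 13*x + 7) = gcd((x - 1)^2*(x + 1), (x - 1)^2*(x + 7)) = x^2 - 2*x + 1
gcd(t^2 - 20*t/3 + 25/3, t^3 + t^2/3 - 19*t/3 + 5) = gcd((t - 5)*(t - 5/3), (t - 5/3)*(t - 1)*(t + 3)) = t - 5/3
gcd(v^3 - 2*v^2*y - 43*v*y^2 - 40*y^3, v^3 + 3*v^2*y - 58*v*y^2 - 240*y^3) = -v^2 + 3*v*y + 40*y^2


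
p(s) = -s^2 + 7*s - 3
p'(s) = 7 - 2*s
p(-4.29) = -51.43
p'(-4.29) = 15.58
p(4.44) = 8.37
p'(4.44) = -1.88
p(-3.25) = -36.31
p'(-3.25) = 13.50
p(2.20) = 7.56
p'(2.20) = 2.60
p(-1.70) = -17.79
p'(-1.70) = 10.40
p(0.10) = -2.31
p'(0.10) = 6.80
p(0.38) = -0.48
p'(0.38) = 6.24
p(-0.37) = -5.73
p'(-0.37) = 7.74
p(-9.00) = -147.00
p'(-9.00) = 25.00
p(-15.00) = -333.00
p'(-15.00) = 37.00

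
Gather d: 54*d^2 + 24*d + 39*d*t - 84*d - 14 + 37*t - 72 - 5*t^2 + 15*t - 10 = 54*d^2 + d*(39*t - 60) - 5*t^2 + 52*t - 96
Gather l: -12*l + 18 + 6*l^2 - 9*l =6*l^2 - 21*l + 18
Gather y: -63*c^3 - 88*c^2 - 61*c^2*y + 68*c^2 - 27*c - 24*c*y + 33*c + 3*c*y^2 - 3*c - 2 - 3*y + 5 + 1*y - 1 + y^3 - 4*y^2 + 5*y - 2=-63*c^3 - 20*c^2 + 3*c + y^3 + y^2*(3*c - 4) + y*(-61*c^2 - 24*c + 3)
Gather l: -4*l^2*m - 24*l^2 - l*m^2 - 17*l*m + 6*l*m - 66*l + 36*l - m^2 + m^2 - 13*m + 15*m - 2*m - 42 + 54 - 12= l^2*(-4*m - 24) + l*(-m^2 - 11*m - 30)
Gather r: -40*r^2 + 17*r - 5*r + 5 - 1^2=-40*r^2 + 12*r + 4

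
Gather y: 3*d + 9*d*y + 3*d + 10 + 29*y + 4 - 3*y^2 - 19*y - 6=6*d - 3*y^2 + y*(9*d + 10) + 8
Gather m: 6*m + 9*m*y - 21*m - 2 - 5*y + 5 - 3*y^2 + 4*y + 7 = m*(9*y - 15) - 3*y^2 - y + 10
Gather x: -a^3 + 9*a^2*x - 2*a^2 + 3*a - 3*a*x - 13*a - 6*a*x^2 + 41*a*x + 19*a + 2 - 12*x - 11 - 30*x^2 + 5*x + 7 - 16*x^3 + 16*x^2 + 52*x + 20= -a^3 - 2*a^2 + 9*a - 16*x^3 + x^2*(-6*a - 14) + x*(9*a^2 + 38*a + 45) + 18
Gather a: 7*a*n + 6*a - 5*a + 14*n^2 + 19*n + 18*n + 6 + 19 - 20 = a*(7*n + 1) + 14*n^2 + 37*n + 5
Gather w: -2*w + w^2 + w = w^2 - w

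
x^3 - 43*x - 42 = (x - 7)*(x + 1)*(x + 6)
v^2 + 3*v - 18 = (v - 3)*(v + 6)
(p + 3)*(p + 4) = p^2 + 7*p + 12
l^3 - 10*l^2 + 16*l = l*(l - 8)*(l - 2)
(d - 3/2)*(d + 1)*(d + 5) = d^3 + 9*d^2/2 - 4*d - 15/2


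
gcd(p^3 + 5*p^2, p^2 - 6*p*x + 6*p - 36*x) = 1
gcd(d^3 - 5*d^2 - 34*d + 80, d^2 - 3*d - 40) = d^2 - 3*d - 40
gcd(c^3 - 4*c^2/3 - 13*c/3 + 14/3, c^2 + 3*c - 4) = c - 1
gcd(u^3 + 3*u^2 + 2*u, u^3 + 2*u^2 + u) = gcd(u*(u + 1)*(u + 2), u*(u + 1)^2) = u^2 + u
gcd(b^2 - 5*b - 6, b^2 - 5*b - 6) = b^2 - 5*b - 6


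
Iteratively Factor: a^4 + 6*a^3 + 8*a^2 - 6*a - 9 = (a + 3)*(a^3 + 3*a^2 - a - 3) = (a + 3)^2*(a^2 - 1) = (a + 1)*(a + 3)^2*(a - 1)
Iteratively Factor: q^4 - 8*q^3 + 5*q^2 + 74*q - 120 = (q - 4)*(q^3 - 4*q^2 - 11*q + 30) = (q - 4)*(q + 3)*(q^2 - 7*q + 10) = (q - 5)*(q - 4)*(q + 3)*(q - 2)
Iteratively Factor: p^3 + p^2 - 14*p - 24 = (p + 2)*(p^2 - p - 12) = (p + 2)*(p + 3)*(p - 4)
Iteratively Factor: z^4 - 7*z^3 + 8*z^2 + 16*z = (z - 4)*(z^3 - 3*z^2 - 4*z) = (z - 4)^2*(z^2 + z) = (z - 4)^2*(z + 1)*(z)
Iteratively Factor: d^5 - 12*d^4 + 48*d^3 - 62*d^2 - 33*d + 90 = (d - 2)*(d^4 - 10*d^3 + 28*d^2 - 6*d - 45) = (d - 3)*(d - 2)*(d^3 - 7*d^2 + 7*d + 15) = (d - 3)^2*(d - 2)*(d^2 - 4*d - 5) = (d - 3)^2*(d - 2)*(d + 1)*(d - 5)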